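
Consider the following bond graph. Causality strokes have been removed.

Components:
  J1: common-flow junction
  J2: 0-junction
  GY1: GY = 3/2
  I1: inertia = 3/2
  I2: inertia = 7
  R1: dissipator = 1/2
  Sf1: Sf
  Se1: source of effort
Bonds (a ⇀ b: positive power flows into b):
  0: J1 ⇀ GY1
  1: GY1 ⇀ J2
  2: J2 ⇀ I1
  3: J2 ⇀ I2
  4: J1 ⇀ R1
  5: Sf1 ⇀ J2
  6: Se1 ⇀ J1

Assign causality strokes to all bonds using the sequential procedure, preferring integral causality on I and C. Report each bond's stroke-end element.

β5 stroke→Sf1  (Sf1 (Sf) sets flow on bond)
β6 stroke→J1  (Se1 fixes effort; stroke away)
β2 stroke→I1  (I1 integral (f out))
β3 stroke→I2  (I2: I, integral causality)
β1 stroke→J2  (J2: last free bond brings effort in)
β0 stroke→J1  (GY GY1: same side as bond 1)
β4 stroke→R1  (closing 1-jn rule on J1)

b0 →J1
b1 →J2
b2 →I1
b3 →I2
b4 →R1
b5 →Sf1
b6 →J1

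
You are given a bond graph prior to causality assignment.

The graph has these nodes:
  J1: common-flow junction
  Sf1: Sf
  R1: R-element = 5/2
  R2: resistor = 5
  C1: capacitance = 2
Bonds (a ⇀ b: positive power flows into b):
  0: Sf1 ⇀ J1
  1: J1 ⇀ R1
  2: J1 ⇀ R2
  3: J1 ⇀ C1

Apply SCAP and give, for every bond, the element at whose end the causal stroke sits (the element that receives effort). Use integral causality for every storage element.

bond 0 →Sf1
bond 1 →J1
bond 2 →J1
bond 3 →J1

bond 0 stroke→Sf1  (Sf1: flow source, stroke at near end)
bond 1 stroke→J1  (J1 flow already set via bond 0)
bond 2 stroke→J1  (1-jn J1 has f-setter on 0)
bond 3 stroke→J1  (J1: bond 0 brought flow, rest push out)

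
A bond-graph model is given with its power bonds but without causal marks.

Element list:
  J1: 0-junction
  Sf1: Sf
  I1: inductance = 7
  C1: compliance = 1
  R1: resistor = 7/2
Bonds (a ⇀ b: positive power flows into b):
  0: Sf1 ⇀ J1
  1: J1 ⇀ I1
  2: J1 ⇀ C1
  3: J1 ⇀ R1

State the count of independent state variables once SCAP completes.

bond 0 →Sf1  (source Sf1 imposes f)
bond 1 →I1  (I1: I, integral causality)
bond 2 →J1  (C1 integral (e out))
bond 3 →R1  (common-e at J1 fixed by 2)

2  (C1, I1 all integral)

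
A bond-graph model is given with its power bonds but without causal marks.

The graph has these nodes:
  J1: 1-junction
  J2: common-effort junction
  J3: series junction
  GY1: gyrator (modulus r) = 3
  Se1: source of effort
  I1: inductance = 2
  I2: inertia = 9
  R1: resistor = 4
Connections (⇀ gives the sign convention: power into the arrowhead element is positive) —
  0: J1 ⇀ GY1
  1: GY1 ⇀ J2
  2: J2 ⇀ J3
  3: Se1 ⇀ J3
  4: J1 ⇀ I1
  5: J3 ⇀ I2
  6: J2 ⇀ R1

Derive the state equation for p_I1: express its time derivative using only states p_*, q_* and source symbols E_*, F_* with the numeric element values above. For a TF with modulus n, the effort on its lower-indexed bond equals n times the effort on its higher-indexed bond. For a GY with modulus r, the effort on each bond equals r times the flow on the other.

b3 stroke→J3  (Se1 fixes effort; stroke away)
b4 stroke→I1  (I1: I, integral causality)
b0 stroke→J1  (1-jn J1 has f-setter on 4)
b1 stroke→J2  (GY1 both-in/both-out from 0)
b2 stroke→J3  (0-jn J2 has e-setter on 1)
b6 stroke→R1  (J2 effort already set via bond 1)
b5 stroke→I2  (J3: last free bond brings flow in)

dp_I1/dt = -9*p_I1/8 - p_I2/3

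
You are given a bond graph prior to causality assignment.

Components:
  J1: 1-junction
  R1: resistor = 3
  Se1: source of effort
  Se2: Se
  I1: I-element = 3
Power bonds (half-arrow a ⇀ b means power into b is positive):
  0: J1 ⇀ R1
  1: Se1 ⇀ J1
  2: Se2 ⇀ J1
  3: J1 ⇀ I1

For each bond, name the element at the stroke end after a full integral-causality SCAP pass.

bond 0 →J1
bond 1 →J1
bond 2 →J1
bond 3 →I1

bond 1 |J1  (Se1 (Se) sets effort on bond)
bond 2 |J1  (Se2 (Se) sets effort on bond)
bond 3 |I1  (I1 integral (f out))
bond 0 |J1  (J1: bond 3 brought flow, rest push out)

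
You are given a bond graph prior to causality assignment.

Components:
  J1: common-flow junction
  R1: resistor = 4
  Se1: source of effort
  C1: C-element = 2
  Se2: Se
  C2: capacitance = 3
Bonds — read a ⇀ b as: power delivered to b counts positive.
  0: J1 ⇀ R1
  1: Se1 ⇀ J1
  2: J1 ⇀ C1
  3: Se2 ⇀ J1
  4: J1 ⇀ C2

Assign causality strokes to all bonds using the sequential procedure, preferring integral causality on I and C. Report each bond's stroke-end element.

β1 →J1  (source Se1 imposes e)
β3 →J1  (Se2 fixes effort; stroke away)
β2 →J1  (prefer integral on C1)
β4 →J1  (C2 outputs effort q/C2)
β0 →R1  (J1 needs exactly one f-in)

#0 |R1
#1 |J1
#2 |J1
#3 |J1
#4 |J1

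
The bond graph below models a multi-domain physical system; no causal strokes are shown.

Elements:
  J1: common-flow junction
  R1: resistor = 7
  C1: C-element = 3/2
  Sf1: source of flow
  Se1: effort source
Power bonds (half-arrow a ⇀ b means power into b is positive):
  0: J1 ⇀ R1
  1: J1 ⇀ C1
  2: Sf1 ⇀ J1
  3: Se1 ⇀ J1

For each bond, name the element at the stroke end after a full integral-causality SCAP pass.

b0 stroke→J1
b1 stroke→J1
b2 stroke→Sf1
b3 stroke→J1

b2 →Sf1  (Sf1 (Sf) sets flow on bond)
b3 →J1  (source Se1 imposes e)
b0 →J1  (J1 flow already set via bond 2)
b1 →J1  (common-f at J1 fixed by 2)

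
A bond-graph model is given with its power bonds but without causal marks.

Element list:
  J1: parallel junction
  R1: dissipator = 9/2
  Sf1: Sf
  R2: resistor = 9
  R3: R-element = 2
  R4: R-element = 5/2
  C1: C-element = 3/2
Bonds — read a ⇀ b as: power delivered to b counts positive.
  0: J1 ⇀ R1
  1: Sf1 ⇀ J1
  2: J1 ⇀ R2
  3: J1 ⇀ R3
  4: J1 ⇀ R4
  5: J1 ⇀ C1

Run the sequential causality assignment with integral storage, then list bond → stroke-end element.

b0 stroke→R1
b1 stroke→Sf1
b2 stroke→R2
b3 stroke→R3
b4 stroke→R4
b5 stroke→J1

β1 stroke at Sf1  (Sf1: flow source, stroke at near end)
β5 stroke at J1  (C1: C, integral causality)
β0 stroke at R1  (J1 effort already set via bond 5)
β2 stroke at R2  (common-e at J1 fixed by 5)
β3 stroke at R3  (J1 effort already set via bond 5)
β4 stroke at R4  (J1 effort already set via bond 5)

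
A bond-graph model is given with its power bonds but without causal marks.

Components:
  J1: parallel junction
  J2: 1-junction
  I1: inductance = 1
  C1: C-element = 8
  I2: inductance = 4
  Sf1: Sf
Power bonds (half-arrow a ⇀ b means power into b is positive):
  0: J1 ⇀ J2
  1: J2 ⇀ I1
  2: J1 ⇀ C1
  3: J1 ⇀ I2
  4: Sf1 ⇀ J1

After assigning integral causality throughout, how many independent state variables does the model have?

β4 stroke→Sf1  (source Sf1 imposes f)
β1 stroke→I1  (I1 outputs flow p/I1)
β0 stroke→J2  (J2 flow already set via bond 1)
β2 stroke→J1  (C1 integral (e out))
β3 stroke→I2  (J1 effort already set via bond 2)

3  (C1, I1, I2 all integral)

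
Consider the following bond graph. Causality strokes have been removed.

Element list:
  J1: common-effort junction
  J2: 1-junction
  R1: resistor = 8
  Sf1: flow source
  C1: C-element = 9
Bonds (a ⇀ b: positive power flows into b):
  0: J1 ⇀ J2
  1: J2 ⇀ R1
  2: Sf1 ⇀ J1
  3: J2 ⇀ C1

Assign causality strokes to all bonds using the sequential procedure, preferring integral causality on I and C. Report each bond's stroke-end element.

β0 |J1
β1 |J2
β2 |Sf1
β3 |J2

β2 stroke→Sf1  (Sf1: flow source, stroke at near end)
β0 stroke→J1  (J1: last free bond brings effort in)
β1 stroke→J2  (1-jn J2 has f-setter on 0)
β3 stroke→J2  (1-jn J2 has f-setter on 0)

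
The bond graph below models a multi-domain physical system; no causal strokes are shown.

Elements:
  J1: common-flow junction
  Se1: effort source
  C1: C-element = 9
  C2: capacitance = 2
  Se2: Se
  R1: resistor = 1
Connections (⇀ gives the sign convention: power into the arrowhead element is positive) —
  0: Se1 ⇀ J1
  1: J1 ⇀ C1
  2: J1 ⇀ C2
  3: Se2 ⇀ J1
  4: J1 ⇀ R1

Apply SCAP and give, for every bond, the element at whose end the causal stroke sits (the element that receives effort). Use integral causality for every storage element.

bond 0 stroke at J1  (source Se1 imposes e)
bond 3 stroke at J1  (Se2: effort source, stroke at far end)
bond 1 stroke at J1  (C1 outputs effort q/C1)
bond 2 stroke at J1  (C2 integral (e out))
bond 4 stroke at R1  (J1 needs exactly one f-in)

b0 stroke at J1
b1 stroke at J1
b2 stroke at J1
b3 stroke at J1
b4 stroke at R1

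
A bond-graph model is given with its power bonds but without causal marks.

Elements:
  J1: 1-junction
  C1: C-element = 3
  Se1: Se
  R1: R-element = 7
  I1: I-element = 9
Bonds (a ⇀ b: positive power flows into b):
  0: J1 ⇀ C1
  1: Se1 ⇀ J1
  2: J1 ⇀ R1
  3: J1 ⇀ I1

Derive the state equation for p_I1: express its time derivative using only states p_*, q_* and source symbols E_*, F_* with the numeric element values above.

dp_I1/dt = E_Se1 - 7*p_I1/9 - q_C1/3

#1 →J1  (Se1 fixes effort; stroke away)
#0 →J1  (C1: C, integral causality)
#3 →I1  (I1 outputs flow p/I1)
#2 →J1  (J1 flow already set via bond 3)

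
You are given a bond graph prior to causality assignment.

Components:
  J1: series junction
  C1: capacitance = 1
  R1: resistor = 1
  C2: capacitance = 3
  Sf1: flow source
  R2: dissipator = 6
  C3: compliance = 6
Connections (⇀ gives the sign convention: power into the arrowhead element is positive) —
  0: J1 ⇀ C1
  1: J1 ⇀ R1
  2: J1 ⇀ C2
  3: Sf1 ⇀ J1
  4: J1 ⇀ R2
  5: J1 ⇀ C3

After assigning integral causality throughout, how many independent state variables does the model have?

3  (C1, C2, C3 all integral)

b3 →Sf1  (Sf1 fixes flow; stroke at Sf1)
b0 →J1  (J1: bond 3 brought flow, rest push out)
b1 →J1  (1-jn J1 has f-setter on 3)
b2 →J1  (common-f at J1 fixed by 3)
b4 →J1  (common-f at J1 fixed by 3)
b5 →J1  (J1 flow already set via bond 3)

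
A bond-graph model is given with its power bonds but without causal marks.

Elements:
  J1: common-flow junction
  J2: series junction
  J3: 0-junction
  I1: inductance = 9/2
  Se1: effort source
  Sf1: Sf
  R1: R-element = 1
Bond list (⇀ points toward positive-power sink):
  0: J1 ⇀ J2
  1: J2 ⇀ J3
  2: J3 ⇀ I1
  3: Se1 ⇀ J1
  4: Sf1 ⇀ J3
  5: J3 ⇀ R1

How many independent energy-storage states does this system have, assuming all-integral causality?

#3 stroke→J1  (Se1 (Se) sets effort on bond)
#4 stroke→Sf1  (source Sf1 imposes f)
#0 stroke→J2  (J1: last free bond brings flow in)
#1 stroke→J3  (only one flow-in slot at J2)
#2 stroke→I1  (common-e at J3 fixed by 1)
#5 stroke→R1  (common-e at J3 fixed by 1)

1  (I1 all integral)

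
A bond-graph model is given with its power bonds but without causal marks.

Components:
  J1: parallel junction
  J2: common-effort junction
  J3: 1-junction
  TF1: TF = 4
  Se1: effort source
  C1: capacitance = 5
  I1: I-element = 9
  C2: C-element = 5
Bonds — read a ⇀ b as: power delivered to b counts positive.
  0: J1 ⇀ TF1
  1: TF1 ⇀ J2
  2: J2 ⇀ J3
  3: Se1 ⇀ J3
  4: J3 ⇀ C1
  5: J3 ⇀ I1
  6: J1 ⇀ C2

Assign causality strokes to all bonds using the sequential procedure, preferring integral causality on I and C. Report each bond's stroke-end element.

β0 |TF1
β1 |J2
β2 |J3
β3 |J3
β4 |J3
β5 |I1
β6 |J1

#3 →J3  (Se1 (Se) sets effort on bond)
#4 →J3  (C1: C, integral causality)
#5 →I1  (I1: I, integral causality)
#2 →J3  (J3: bond 5 brought flow, rest push out)
#1 →J2  (closing 0-jn rule on J2)
#0 →TF1  (TF1: transformer flips bond 1)
#6 →J1  (J1: last free bond brings effort in)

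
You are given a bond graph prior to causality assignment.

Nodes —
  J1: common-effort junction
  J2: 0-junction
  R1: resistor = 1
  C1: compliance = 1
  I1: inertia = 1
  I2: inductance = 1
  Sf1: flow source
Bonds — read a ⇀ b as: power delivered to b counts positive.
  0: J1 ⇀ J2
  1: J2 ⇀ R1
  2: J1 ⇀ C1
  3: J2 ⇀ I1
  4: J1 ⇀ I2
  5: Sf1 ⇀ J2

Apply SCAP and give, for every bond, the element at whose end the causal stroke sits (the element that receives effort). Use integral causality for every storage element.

bond 0 |J2
bond 1 |R1
bond 2 |J1
bond 3 |I1
bond 4 |I2
bond 5 |Sf1

b5 →Sf1  (Sf1: flow source, stroke at near end)
b2 →J1  (C1 outputs effort q/C1)
b0 →J2  (0-jn J1 has e-setter on 2)
b4 →I2  (0-jn J1 has e-setter on 2)
b1 →R1  (common-e at J2 fixed by 0)
b3 →I1  (J2: bond 0 brought effort, rest push out)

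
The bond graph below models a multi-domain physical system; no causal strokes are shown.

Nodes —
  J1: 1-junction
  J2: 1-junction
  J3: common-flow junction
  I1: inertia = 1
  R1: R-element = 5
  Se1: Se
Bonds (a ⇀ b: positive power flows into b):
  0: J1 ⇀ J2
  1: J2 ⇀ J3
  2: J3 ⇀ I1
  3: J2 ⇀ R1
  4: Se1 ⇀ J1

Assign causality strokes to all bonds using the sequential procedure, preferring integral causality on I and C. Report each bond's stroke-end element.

bond 4 |J1  (Se1: effort source, stroke at far end)
bond 0 |J2  (closing 1-jn rule on J1)
bond 2 |I1  (I1: I, integral causality)
bond 1 |J3  (1-jn J3 has f-setter on 2)
bond 3 |J2  (J2 flow already set via bond 1)

#0 stroke at J2
#1 stroke at J3
#2 stroke at I1
#3 stroke at J2
#4 stroke at J1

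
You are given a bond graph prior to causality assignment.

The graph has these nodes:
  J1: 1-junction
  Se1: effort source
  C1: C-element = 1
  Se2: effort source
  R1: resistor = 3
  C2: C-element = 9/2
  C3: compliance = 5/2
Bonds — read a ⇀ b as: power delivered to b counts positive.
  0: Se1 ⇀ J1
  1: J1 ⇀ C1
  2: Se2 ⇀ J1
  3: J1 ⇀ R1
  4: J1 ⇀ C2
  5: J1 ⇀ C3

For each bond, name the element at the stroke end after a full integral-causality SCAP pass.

β0 stroke→J1
β1 stroke→J1
β2 stroke→J1
β3 stroke→R1
β4 stroke→J1
β5 stroke→J1

bond 0 stroke at J1  (Se1 (Se) sets effort on bond)
bond 2 stroke at J1  (Se2 (Se) sets effort on bond)
bond 1 stroke at J1  (C1 outputs effort q/C1)
bond 4 stroke at J1  (C2 outputs effort q/C2)
bond 5 stroke at J1  (prefer integral on C3)
bond 3 stroke at R1  (only one flow-in slot at J1)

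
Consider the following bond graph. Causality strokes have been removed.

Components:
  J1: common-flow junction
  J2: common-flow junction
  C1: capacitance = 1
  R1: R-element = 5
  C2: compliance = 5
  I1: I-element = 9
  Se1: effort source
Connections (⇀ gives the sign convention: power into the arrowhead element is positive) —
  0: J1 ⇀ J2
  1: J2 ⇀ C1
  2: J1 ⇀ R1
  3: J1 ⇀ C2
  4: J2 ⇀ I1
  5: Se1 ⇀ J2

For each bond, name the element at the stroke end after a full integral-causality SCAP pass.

b5 →J2  (source Se1 imposes e)
b1 →J2  (C1 outputs effort q/C1)
b3 →J1  (C2 outputs effort q/C2)
b4 →I1  (prefer integral on I1)
b0 →J2  (J2: bond 4 brought flow, rest push out)
b2 →J1  (J1: bond 0 brought flow, rest push out)

β0 →J2
β1 →J2
β2 →J1
β3 →J1
β4 →I1
β5 →J2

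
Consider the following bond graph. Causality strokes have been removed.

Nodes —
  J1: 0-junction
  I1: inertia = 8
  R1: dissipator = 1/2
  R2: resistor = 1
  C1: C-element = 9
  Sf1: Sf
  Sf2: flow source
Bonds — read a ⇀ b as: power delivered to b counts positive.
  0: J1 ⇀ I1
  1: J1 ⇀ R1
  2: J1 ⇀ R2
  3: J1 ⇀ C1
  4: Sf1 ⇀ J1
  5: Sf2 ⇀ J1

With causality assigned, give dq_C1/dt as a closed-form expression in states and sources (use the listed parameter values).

bond 4 →Sf1  (source Sf1 imposes f)
bond 5 →Sf2  (source Sf2 imposes f)
bond 0 →I1  (prefer integral on I1)
bond 3 →J1  (C1 integral (e out))
bond 1 →R1  (J1: bond 3 brought effort, rest push out)
bond 2 →R2  (J1 effort already set via bond 3)

dq_C1/dt = F_Sf1 + F_Sf2 - p_I1/8 - q_C1/3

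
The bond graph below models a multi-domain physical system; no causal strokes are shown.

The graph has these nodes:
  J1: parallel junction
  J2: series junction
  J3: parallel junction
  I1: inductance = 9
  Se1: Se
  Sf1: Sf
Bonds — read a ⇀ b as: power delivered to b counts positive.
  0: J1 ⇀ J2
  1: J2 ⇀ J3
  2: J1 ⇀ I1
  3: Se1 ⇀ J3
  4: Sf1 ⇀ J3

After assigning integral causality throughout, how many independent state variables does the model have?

1  (I1 all integral)

β3 →J3  (Se1 (Se) sets effort on bond)
β4 →Sf1  (Sf1: flow source, stroke at near end)
β1 →J2  (J3 effort already set via bond 3)
β0 →J1  (J2: last free bond brings flow in)
β2 →I1  (J1: bond 0 brought effort, rest push out)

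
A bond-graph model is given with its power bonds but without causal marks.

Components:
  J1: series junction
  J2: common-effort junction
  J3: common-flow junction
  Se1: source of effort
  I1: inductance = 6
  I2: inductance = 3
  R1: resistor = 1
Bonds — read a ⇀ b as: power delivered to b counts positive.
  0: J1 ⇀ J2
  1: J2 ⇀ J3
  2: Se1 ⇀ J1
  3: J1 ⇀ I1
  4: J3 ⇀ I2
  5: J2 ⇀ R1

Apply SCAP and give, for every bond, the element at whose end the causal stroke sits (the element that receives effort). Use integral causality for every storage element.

#0 →J1
#1 →J3
#2 →J1
#3 →I1
#4 →I2
#5 →J2

β2 →J1  (source Se1 imposes e)
β3 →I1  (I1 outputs flow p/I1)
β0 →J1  (J1 flow already set via bond 3)
β4 →I2  (I2: I, integral causality)
β1 →J3  (1-jn J3 has f-setter on 4)
β5 →J2  (only one effort-in slot at J2)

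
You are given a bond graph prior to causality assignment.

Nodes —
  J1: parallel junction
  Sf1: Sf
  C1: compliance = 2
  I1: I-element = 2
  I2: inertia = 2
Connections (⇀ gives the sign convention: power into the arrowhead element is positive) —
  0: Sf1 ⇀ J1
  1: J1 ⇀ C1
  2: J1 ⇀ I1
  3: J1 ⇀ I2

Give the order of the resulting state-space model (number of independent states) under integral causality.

3  (C1, I1, I2 all integral)

b0 stroke at Sf1  (Sf1 fixes flow; stroke at Sf1)
b1 stroke at J1  (C1 integral (e out))
b2 stroke at I1  (0-jn J1 has e-setter on 1)
b3 stroke at I2  (0-jn J1 has e-setter on 1)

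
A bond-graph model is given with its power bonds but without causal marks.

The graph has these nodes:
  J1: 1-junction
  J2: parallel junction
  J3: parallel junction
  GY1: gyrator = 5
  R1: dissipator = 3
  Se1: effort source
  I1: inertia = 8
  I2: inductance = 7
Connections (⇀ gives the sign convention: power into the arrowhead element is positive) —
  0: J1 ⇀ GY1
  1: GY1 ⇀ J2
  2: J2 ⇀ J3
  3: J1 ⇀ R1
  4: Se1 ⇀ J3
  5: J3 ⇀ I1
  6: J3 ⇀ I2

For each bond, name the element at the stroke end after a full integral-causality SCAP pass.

β4 stroke→J3  (source Se1 imposes e)
β2 stroke→J2  (0-jn J3 has e-setter on 4)
β5 stroke→I1  (J3 effort already set via bond 4)
β6 stroke→I2  (J3 effort already set via bond 4)
β1 stroke→GY1  (common-e at J2 fixed by 2)
β0 stroke→GY1  (GY GY1: same side as bond 1)
β3 stroke→J1  (common-f at J1 fixed by 0)

β0 stroke at GY1
β1 stroke at GY1
β2 stroke at J2
β3 stroke at J1
β4 stroke at J3
β5 stroke at I1
β6 stroke at I2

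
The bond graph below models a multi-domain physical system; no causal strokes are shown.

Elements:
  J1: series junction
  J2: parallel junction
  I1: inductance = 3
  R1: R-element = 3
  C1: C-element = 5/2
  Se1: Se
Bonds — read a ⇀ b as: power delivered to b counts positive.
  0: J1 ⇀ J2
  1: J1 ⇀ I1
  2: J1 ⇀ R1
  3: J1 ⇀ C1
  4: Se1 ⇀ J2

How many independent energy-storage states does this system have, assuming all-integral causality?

#4 →J2  (Se1 (Se) sets effort on bond)
#0 →J1  (J2 effort already set via bond 4)
#1 →I1  (prefer integral on I1)
#2 →J1  (1-jn J1 has f-setter on 1)
#3 →J1  (common-f at J1 fixed by 1)

2  (C1, I1 all integral)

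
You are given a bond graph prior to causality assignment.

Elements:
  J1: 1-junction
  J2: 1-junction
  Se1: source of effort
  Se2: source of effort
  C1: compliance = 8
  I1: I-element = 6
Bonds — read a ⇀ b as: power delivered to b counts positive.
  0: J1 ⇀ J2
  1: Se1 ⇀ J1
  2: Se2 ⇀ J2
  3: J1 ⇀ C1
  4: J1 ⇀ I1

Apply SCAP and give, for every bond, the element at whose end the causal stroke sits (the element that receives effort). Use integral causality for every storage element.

bond 0 stroke at J1
bond 1 stroke at J1
bond 2 stroke at J2
bond 3 stroke at J1
bond 4 stroke at I1

#1 |J1  (Se1: effort source, stroke at far end)
#2 |J2  (Se2 fixes effort; stroke away)
#0 |J1  (J2: last free bond brings flow in)
#3 |J1  (C1: C, integral causality)
#4 |I1  (closing 1-jn rule on J1)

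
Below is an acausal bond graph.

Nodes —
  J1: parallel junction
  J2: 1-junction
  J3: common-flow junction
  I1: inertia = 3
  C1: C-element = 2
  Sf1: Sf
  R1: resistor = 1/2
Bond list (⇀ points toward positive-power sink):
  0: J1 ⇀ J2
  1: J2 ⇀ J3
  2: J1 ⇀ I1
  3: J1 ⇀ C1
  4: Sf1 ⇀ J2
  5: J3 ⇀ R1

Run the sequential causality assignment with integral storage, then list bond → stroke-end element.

β0 stroke→J2
β1 stroke→J2
β2 stroke→I1
β3 stroke→J1
β4 stroke→Sf1
β5 stroke→J3

β4 stroke at Sf1  (Sf1: flow source, stroke at near end)
β0 stroke at J2  (1-jn J2 has f-setter on 4)
β1 stroke at J2  (J2: bond 4 brought flow, rest push out)
β5 stroke at J3  (common-f at J3 fixed by 1)
β2 stroke at I1  (I1 integral (f out))
β3 stroke at J1  (closing 0-jn rule on J1)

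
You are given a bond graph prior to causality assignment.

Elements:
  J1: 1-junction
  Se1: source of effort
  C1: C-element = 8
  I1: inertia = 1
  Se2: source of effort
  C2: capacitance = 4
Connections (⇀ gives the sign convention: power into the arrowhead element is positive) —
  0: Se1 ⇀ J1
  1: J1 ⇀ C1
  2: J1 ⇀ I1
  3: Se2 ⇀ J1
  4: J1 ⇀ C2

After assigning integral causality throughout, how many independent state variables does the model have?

3  (C1, C2, I1 all integral)

β0 stroke→J1  (Se1 fixes effort; stroke away)
β3 stroke→J1  (Se2 (Se) sets effort on bond)
β1 stroke→J1  (C1 outputs effort q/C1)
β2 stroke→I1  (I1: I, integral causality)
β4 stroke→J1  (J1 flow already set via bond 2)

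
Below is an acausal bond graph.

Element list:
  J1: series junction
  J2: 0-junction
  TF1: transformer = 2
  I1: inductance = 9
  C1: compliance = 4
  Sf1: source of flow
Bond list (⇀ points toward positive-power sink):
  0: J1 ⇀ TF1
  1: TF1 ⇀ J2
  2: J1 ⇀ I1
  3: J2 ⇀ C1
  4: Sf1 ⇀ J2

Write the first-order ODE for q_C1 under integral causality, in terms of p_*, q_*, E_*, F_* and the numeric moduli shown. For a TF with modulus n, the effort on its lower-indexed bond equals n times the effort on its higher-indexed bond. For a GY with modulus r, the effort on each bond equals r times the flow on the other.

bond 4 |Sf1  (Sf1: flow source, stroke at near end)
bond 2 |I1  (I1: I, integral causality)
bond 0 |J1  (J1 flow already set via bond 2)
bond 1 |TF1  (TF1: transformer flips bond 0)
bond 3 |J2  (J2 needs exactly one e-in)

dq_C1/dt = F_Sf1 + 2*p_I1/9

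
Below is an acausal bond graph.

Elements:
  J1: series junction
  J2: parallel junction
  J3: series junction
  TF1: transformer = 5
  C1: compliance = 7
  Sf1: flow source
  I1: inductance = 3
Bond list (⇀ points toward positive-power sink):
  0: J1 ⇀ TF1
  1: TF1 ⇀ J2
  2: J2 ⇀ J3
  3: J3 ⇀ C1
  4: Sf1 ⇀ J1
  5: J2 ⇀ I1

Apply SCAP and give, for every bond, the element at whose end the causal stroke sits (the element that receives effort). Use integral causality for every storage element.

b4 →Sf1  (Sf1 (Sf) sets flow on bond)
b0 →J1  (J1: bond 4 brought flow, rest push out)
b1 →TF1  (through TF1, causality passes straight; one stroke at TF1)
b3 →J3  (C1 integral (e out))
b2 →J2  (J3 needs exactly one f-in)
b5 →I1  (0-jn J2 has e-setter on 2)

#0 stroke at J1
#1 stroke at TF1
#2 stroke at J2
#3 stroke at J3
#4 stroke at Sf1
#5 stroke at I1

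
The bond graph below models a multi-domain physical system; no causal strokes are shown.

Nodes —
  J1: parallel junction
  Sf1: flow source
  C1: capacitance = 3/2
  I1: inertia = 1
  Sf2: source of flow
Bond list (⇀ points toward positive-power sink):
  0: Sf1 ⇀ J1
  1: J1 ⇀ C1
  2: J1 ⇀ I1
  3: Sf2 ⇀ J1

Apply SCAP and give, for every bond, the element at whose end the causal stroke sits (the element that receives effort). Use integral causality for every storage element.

β0 |Sf1  (Sf1 (Sf) sets flow on bond)
β3 |Sf2  (source Sf2 imposes f)
β1 |J1  (C1 integral (e out))
β2 |I1  (common-e at J1 fixed by 1)

β0 stroke→Sf1
β1 stroke→J1
β2 stroke→I1
β3 stroke→Sf2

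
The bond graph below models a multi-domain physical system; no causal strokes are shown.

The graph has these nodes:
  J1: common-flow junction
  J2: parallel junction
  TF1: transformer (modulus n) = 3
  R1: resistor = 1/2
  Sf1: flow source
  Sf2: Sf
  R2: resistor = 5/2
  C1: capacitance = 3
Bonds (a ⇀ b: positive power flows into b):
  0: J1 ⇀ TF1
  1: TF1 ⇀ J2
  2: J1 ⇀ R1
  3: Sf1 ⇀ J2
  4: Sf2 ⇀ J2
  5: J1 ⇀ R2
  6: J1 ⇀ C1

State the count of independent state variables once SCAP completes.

1  (C1 all integral)

#3 →Sf1  (Sf1 (Sf) sets flow on bond)
#4 →Sf2  (Sf2 (Sf) sets flow on bond)
#1 →J2  (J2: last free bond brings effort in)
#0 →TF1  (TF1 one-in-one-out from 1)
#2 →J1  (J1 flow already set via bond 0)
#5 →J1  (common-f at J1 fixed by 0)
#6 →J1  (common-f at J1 fixed by 0)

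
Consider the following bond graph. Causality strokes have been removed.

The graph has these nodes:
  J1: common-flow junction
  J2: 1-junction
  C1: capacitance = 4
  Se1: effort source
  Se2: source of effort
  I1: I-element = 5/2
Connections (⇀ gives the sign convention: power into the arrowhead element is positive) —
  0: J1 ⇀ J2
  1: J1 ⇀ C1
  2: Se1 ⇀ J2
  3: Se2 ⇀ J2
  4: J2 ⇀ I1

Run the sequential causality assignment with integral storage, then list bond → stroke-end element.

#0 stroke at J2
#1 stroke at J1
#2 stroke at J2
#3 stroke at J2
#4 stroke at I1

#2 stroke at J2  (Se1 fixes effort; stroke away)
#3 stroke at J2  (Se2 (Se) sets effort on bond)
#1 stroke at J1  (prefer integral on C1)
#0 stroke at J2  (J1: last free bond brings flow in)
#4 stroke at I1  (J2: last free bond brings flow in)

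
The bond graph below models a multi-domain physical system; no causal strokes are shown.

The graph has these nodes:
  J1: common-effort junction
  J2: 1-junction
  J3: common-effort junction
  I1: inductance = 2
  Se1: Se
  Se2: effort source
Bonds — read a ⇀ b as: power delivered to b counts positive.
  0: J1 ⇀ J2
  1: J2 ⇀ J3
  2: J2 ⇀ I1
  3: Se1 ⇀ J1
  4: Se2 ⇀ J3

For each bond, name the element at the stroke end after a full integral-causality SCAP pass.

#3 stroke at J1  (Se1: effort source, stroke at far end)
#4 stroke at J3  (Se2 fixes effort; stroke away)
#0 stroke at J2  (0-jn J1 has e-setter on 3)
#1 stroke at J2  (J3 effort already set via bond 4)
#2 stroke at I1  (J2 needs exactly one f-in)

#0 stroke at J2
#1 stroke at J2
#2 stroke at I1
#3 stroke at J1
#4 stroke at J3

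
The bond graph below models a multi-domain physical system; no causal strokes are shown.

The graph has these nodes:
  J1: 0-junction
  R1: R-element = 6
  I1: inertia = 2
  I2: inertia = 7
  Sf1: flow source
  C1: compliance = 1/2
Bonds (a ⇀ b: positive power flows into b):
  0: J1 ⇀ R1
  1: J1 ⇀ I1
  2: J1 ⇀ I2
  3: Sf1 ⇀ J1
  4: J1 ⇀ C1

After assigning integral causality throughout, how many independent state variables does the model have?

3  (C1, I1, I2 all integral)

β3 →Sf1  (Sf1: flow source, stroke at near end)
β1 →I1  (I1: I, integral causality)
β2 →I2  (prefer integral on I2)
β4 →J1  (C1 integral (e out))
β0 →R1  (0-jn J1 has e-setter on 4)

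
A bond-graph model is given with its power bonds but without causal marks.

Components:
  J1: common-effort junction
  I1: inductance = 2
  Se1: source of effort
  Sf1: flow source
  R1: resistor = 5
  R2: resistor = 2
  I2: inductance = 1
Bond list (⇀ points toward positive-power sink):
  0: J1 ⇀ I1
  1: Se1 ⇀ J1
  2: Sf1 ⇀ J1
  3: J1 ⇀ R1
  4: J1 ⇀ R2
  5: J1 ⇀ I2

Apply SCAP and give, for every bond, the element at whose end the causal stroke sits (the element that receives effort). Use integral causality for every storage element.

b1 stroke→J1  (source Se1 imposes e)
b2 stroke→Sf1  (Sf1 (Sf) sets flow on bond)
b0 stroke→I1  (common-e at J1 fixed by 1)
b3 stroke→R1  (J1: bond 1 brought effort, rest push out)
b4 stroke→R2  (common-e at J1 fixed by 1)
b5 stroke→I2  (J1 effort already set via bond 1)

b0 stroke→I1
b1 stroke→J1
b2 stroke→Sf1
b3 stroke→R1
b4 stroke→R2
b5 stroke→I2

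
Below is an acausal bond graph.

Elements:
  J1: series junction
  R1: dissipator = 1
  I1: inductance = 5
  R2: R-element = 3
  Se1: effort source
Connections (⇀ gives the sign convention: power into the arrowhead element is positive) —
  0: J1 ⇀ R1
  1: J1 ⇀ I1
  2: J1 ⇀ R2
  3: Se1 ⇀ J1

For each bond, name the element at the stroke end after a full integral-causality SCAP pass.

β3 stroke at J1  (Se1 fixes effort; stroke away)
β1 stroke at I1  (I1 outputs flow p/I1)
β0 stroke at J1  (J1 flow already set via bond 1)
β2 stroke at J1  (common-f at J1 fixed by 1)

β0 stroke at J1
β1 stroke at I1
β2 stroke at J1
β3 stroke at J1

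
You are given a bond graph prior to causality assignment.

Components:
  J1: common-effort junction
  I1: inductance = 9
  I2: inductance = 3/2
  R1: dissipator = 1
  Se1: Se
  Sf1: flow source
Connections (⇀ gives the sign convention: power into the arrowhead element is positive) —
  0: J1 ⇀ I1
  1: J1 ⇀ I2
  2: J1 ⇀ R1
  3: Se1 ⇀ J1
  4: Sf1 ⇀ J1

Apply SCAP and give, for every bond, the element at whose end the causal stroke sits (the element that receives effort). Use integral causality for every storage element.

b0 stroke→I1
b1 stroke→I2
b2 stroke→R1
b3 stroke→J1
b4 stroke→Sf1

β3 |J1  (source Se1 imposes e)
β4 |Sf1  (Sf1: flow source, stroke at near end)
β0 |I1  (J1: bond 3 brought effort, rest push out)
β1 |I2  (0-jn J1 has e-setter on 3)
β2 |R1  (0-jn J1 has e-setter on 3)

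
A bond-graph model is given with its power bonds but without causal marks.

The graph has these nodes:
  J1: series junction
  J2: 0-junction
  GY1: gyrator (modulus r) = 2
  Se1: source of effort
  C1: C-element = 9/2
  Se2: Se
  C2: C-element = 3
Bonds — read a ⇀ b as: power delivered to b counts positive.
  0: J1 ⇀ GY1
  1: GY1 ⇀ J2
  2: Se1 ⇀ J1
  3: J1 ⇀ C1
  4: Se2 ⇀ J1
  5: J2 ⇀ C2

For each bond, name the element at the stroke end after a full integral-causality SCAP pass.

bond 2 stroke→J1  (Se1 (Se) sets effort on bond)
bond 4 stroke→J1  (Se2 fixes effort; stroke away)
bond 3 stroke→J1  (C1 outputs effort q/C1)
bond 0 stroke→GY1  (J1: last free bond brings flow in)
bond 1 stroke→GY1  (GY1 both-in/both-out from 0)
bond 5 stroke→J2  (J2 needs exactly one e-in)

β0 →GY1
β1 →GY1
β2 →J1
β3 →J1
β4 →J1
β5 →J2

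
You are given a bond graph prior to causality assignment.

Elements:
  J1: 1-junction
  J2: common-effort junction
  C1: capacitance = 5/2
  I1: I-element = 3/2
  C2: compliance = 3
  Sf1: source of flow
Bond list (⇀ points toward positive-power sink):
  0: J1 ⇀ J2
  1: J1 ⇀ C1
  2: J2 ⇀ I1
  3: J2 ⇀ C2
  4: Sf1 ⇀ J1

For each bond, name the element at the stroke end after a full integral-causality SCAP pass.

#4 |Sf1  (Sf1 fixes flow; stroke at Sf1)
#0 |J1  (1-jn J1 has f-setter on 4)
#1 |J1  (J1: bond 4 brought flow, rest push out)
#2 |I1  (I1 integral (f out))
#3 |J2  (J2: last free bond brings effort in)

#0 stroke at J1
#1 stroke at J1
#2 stroke at I1
#3 stroke at J2
#4 stroke at Sf1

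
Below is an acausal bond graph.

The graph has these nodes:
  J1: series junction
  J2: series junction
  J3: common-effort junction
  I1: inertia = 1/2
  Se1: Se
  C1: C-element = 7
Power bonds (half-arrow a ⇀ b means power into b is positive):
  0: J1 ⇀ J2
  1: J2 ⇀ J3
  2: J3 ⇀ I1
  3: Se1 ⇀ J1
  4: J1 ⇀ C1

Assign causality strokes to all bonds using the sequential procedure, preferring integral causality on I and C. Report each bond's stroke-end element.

bond 0 stroke→J2
bond 1 stroke→J3
bond 2 stroke→I1
bond 3 stroke→J1
bond 4 stroke→J1

β3 stroke→J1  (Se1 fixes effort; stroke away)
β2 stroke→I1  (I1 outputs flow p/I1)
β1 stroke→J3  (J3: last free bond brings effort in)
β0 stroke→J2  (J2: bond 1 brought flow, rest push out)
β4 stroke→J1  (J1: bond 0 brought flow, rest push out)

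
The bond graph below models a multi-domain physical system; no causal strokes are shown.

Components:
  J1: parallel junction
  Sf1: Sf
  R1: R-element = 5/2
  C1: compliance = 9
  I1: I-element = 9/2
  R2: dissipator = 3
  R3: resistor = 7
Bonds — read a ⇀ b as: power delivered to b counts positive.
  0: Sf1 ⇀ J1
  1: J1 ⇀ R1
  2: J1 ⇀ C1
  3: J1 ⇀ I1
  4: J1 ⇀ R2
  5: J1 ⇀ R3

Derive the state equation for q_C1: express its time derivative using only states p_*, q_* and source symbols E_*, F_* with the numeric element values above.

bond 0 stroke→Sf1  (Sf1: flow source, stroke at near end)
bond 2 stroke→J1  (C1 integral (e out))
bond 1 stroke→R1  (J1: bond 2 brought effort, rest push out)
bond 3 stroke→I1  (J1 effort already set via bond 2)
bond 4 stroke→R2  (J1 effort already set via bond 2)
bond 5 stroke→R3  (J1 effort already set via bond 2)

dq_C1/dt = F_Sf1 - 2*p_I1/9 - 92*q_C1/945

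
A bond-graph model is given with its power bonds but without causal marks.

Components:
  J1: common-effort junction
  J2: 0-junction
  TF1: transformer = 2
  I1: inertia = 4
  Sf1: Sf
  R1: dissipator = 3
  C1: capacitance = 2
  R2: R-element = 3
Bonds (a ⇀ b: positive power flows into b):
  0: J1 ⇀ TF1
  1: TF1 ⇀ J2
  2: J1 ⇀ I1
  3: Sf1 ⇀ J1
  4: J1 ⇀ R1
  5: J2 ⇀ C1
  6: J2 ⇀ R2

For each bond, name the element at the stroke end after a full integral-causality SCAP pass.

b0 stroke at J1
b1 stroke at TF1
b2 stroke at I1
b3 stroke at Sf1
b4 stroke at R1
b5 stroke at J2
b6 stroke at R2

b3 |Sf1  (Sf1: flow source, stroke at near end)
b2 |I1  (prefer integral on I1)
b5 |J2  (C1: C, integral causality)
b1 |TF1  (J2: bond 5 brought effort, rest push out)
b6 |R2  (J2 effort already set via bond 5)
b0 |J1  (TF TF1: opposite of bond 1)
b4 |R1  (J1 effort already set via bond 0)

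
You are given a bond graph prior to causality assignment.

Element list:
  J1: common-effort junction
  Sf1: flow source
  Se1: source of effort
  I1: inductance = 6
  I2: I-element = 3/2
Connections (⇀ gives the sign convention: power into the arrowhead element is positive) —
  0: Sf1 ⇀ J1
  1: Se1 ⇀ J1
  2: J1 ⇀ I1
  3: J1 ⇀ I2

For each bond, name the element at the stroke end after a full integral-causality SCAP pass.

β0 |Sf1  (source Sf1 imposes f)
β1 |J1  (source Se1 imposes e)
β2 |I1  (J1 effort already set via bond 1)
β3 |I2  (J1: bond 1 brought effort, rest push out)

b0 stroke at Sf1
b1 stroke at J1
b2 stroke at I1
b3 stroke at I2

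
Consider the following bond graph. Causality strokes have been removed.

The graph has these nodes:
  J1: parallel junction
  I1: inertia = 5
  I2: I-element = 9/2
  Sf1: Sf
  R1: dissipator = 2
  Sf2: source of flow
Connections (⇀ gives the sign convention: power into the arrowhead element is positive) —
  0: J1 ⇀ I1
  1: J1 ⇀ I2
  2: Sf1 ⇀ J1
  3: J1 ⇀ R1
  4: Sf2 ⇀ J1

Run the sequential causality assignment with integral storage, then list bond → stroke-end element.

b2 |Sf1  (source Sf1 imposes f)
b4 |Sf2  (Sf2: flow source, stroke at near end)
b0 |I1  (prefer integral on I1)
b1 |I2  (prefer integral on I2)
b3 |J1  (J1 needs exactly one e-in)

#0 stroke→I1
#1 stroke→I2
#2 stroke→Sf1
#3 stroke→J1
#4 stroke→Sf2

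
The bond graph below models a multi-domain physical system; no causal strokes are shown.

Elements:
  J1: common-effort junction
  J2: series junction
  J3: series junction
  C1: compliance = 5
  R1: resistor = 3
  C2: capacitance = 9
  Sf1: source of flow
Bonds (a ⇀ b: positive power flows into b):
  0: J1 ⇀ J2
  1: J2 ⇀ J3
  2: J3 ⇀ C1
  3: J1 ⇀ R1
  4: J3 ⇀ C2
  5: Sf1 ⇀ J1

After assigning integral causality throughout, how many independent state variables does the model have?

2  (C1, C2 all integral)

#5 stroke at Sf1  (Sf1 fixes flow; stroke at Sf1)
#2 stroke at J3  (C1: C, integral causality)
#4 stroke at J3  (C2 integral (e out))
#1 stroke at J2  (only one flow-in slot at J3)
#0 stroke at J1  (only one flow-in slot at J2)
#3 stroke at R1  (J1: bond 0 brought effort, rest push out)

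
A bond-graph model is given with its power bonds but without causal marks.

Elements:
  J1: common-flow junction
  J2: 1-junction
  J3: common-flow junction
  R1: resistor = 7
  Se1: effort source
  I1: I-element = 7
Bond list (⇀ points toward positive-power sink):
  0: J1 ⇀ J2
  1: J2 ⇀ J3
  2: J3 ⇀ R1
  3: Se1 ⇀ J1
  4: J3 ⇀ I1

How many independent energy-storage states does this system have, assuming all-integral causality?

1  (I1 all integral)

β3 stroke→J1  (Se1 fixes effort; stroke away)
β0 stroke→J2  (closing 1-jn rule on J1)
β1 stroke→J3  (only one flow-in slot at J2)
β4 stroke→I1  (I1 outputs flow p/I1)
β2 stroke→J3  (common-f at J3 fixed by 4)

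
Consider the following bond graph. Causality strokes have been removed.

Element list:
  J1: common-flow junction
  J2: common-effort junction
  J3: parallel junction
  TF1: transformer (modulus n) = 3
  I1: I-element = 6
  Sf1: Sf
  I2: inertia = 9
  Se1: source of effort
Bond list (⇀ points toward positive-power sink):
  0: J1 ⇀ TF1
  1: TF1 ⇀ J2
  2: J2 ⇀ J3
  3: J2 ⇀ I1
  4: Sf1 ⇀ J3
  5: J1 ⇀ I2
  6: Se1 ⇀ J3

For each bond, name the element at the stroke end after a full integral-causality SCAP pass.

#0 stroke at J1
#1 stroke at TF1
#2 stroke at J2
#3 stroke at I1
#4 stroke at Sf1
#5 stroke at I2
#6 stroke at J3

β4 →Sf1  (source Sf1 imposes f)
β6 →J3  (Se1 fixes effort; stroke away)
β2 →J2  (J3 effort already set via bond 6)
β1 →TF1  (J2 effort already set via bond 2)
β3 →I1  (J2 effort already set via bond 2)
β0 →J1  (TF1: transformer flips bond 1)
β5 →I2  (J1: last free bond brings flow in)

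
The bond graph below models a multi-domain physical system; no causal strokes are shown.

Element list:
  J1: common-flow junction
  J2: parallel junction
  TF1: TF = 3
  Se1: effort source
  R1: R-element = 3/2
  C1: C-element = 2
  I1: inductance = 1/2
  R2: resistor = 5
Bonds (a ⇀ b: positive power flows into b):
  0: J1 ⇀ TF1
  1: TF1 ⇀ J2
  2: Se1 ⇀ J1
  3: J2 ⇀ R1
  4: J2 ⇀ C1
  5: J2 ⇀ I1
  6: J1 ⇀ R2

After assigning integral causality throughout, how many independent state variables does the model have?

b2 stroke at J1  (Se1 (Se) sets effort on bond)
b4 stroke at J2  (C1: C, integral causality)
b1 stroke at TF1  (J2 effort already set via bond 4)
b3 stroke at R1  (J2 effort already set via bond 4)
b5 stroke at I1  (J2: bond 4 brought effort, rest push out)
b0 stroke at J1  (through TF1, causality passes straight; one stroke at TF1)
b6 stroke at R2  (only one flow-in slot at J1)

2  (C1, I1 all integral)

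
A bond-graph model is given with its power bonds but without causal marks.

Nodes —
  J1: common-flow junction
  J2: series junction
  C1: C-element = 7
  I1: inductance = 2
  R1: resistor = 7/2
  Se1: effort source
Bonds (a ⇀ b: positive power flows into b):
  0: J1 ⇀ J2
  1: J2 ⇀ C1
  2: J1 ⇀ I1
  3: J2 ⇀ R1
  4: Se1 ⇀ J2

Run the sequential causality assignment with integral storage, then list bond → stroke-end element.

bond 0 stroke at J1
bond 1 stroke at J2
bond 2 stroke at I1
bond 3 stroke at J2
bond 4 stroke at J2

b4 stroke at J2  (Se1 (Se) sets effort on bond)
b1 stroke at J2  (prefer integral on C1)
b2 stroke at I1  (I1 outputs flow p/I1)
b0 stroke at J1  (common-f at J1 fixed by 2)
b3 stroke at J2  (J2 flow already set via bond 0)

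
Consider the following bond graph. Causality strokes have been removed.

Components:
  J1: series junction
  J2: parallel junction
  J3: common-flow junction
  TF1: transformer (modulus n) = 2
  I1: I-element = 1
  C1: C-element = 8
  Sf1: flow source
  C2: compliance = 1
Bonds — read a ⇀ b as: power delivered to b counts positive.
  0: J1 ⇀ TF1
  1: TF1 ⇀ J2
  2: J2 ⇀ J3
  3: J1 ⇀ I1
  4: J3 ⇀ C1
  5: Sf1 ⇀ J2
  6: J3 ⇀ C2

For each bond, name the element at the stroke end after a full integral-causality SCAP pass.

bond 5 →Sf1  (Sf1 (Sf) sets flow on bond)
bond 3 →I1  (I1 outputs flow p/I1)
bond 0 →J1  (1-jn J1 has f-setter on 3)
bond 1 →TF1  (TF TF1: opposite of bond 0)
bond 2 →J2  (closing 0-jn rule on J2)
bond 4 →J3  (common-f at J3 fixed by 2)
bond 6 →J3  (J3 flow already set via bond 2)

bond 0 →J1
bond 1 →TF1
bond 2 →J2
bond 3 →I1
bond 4 →J3
bond 5 →Sf1
bond 6 →J3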